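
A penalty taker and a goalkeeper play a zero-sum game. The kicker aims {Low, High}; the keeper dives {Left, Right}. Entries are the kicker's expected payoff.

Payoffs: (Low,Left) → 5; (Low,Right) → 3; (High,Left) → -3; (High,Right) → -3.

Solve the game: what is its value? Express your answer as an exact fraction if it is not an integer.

3

Row minima: Low → 3, High → -3; maximin = 3.
Column maxima: Left → 5, Right → 3; minimax = 3.
Since maximin = minimax = 3, there is a saddle point and the value is 3.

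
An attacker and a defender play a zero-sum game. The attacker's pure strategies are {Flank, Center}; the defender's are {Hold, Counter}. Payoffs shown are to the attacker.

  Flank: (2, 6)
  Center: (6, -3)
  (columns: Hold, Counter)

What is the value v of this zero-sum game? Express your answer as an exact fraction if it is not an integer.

42/13

Row minima: Flank → 2, Center → -3; maximin = 2.
Column maxima: Hold → 6, Counter → 6; minimax = 6.
2 ≠ 6, so there is no saddle point; optimal play is mixed.
Let the attacker play Flank with probability p. Expected payoff against Hold: 2p + 6(1−p) = −4p + 6; against Counter: 6p + (-3)(1−p) = 9p − 3.
Setting these equal: −4p + 6 = 9p − 3 ⇒ −13p = -9 ⇒ p = 9/13, and the value is (-4)·(9/13) + 6 = 42/13.
For the defender: with q = P(Hold), equating Flank's and Center's payoffs gives −4q + 6 = 9q − 3 ⇒ q = 9/13.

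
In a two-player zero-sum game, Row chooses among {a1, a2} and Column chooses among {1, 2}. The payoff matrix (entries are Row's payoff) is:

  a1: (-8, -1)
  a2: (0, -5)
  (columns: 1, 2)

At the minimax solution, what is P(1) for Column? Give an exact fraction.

1/3

Row minima: a1 → -8, a2 → -5; maximin = -5.
Column maxima: 1 → 0, 2 → -1; minimax = -1.
-5 ≠ -1, so there is no saddle point; optimal play is mixed.
Let Row play a1 with probability p. Expected payoff against 1: (-8)p + 0(1−p) = −8p; against 2: (-1)p + (-5)(1−p) = 4p − 5.
Setting these equal: −8p = 4p − 5 ⇒ −12p = -5 ⇒ p = 5/12, and the value is (-8)·(5/12) = -10/3.
For Column: with q = P(1), equating a1's and a2's payoffs gives −7q − 1 = 5q − 5 ⇒ q = 1/3.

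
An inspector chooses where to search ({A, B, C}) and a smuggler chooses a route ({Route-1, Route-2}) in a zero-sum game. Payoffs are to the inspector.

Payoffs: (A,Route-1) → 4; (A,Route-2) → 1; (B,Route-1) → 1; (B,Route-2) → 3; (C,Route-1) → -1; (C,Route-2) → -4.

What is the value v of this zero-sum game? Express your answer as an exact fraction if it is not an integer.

Row minima: A → 1, B → 1, C → -4; maximin = 1.
Column maxima: Route-1 → 4, Route-2 → 3; minimax = 3.
1 ≠ 3, so there is no saddle point; optimal play is mixed.
C is strictly dominated by A, so the inspector never plays it.
On the remaining 2×2 (A, B vs Route-1, Route-2):
Let the inspector play A with probability p. Expected payoff against Route-1: 4p + 1(1−p) = 3p + 1; against Route-2: 1p + 3(1−p) = −2p + 3.
Setting these equal: 3p + 1 = −2p + 3 ⇒ 5p = 2 ⇒ p = 2/5, and the value is (3)·(2/5) + 1 = 11/5.
For the smuggler: with q = P(Route-1), equating A's and B's payoffs gives 3q + 1 = −2q + 3 ⇒ q = 2/5.

11/5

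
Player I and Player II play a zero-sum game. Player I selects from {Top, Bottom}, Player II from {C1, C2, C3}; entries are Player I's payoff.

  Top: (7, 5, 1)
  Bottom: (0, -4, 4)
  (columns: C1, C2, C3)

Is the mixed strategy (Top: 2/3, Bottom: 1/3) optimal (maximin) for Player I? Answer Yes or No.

Yes

Against C1 this mix gives (2/3)·7 + (1/3)·0 = 14/3.
Against C2 this mix gives (2/3)·5 + (1/3)·(-4) = 2.
Against C3 this mix gives (2/3)·1 + (1/3)·4 = 2.
All of Player II's active replies (C2, C3) yield 2, and no column does worse for Player I. The mix makes Player II indifferent and guarantees 2, so it is optimal.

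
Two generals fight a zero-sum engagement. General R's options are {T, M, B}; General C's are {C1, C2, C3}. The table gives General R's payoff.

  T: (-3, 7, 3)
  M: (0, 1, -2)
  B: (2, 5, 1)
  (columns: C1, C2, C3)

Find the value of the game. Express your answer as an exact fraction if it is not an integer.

9/7

Row minima: T → -3, M → -2, B → 1; maximin = 1.
Column maxima: C1 → 2, C2 → 7, C3 → 3; minimax = 2.
1 ≠ 2, so there is no saddle point; optimal play is mixed.
M is strictly dominated by B, so General R never plays it.
C2 is strictly dominated by C1 (it gives General R strictly more in every row), so General C never plays it.
On the remaining 2×2 (T, B vs C1, C3):
Let General R play T with probability p. Expected payoff against C1: (-3)p + 2(1−p) = −5p + 2; against C3: 3p + 1(1−p) = 2p + 1.
Setting these equal: −5p + 2 = 2p + 1 ⇒ −7p = -1 ⇒ p = 1/7, and the value is (-5)·(1/7) + 2 = 9/7.
For General C: with q = P(C1), equating T's and B's payoffs gives −6q + 3 = q + 1 ⇒ q = 2/7.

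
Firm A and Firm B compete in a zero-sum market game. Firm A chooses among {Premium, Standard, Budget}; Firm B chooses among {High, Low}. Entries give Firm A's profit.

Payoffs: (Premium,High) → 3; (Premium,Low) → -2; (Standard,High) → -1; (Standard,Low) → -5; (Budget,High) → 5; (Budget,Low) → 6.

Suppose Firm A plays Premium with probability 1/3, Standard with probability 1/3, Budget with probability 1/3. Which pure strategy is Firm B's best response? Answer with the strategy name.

Low

If Firm B plays High, Firm A's expected payoff is (1/3)·3 + (1/3)·(-1) + (1/3)·5 = 7/3.
If Firm B plays Low, Firm A's expected payoff is (1/3)·(-2) + (1/3)·(-5) + (1/3)·6 = -1/3.
Firm B minimizes Firm A's payoff; the smallest is -1/3, so the best response is Low.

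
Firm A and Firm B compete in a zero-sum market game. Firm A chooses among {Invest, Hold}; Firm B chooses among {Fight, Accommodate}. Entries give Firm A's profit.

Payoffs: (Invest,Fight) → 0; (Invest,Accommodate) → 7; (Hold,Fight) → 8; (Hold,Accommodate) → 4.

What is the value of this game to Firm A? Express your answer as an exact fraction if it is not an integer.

Row minima: Invest → 0, Hold → 4; maximin = 4.
Column maxima: Fight → 8, Accommodate → 7; minimax = 7.
4 ≠ 7, so there is no saddle point; optimal play is mixed.
Let Firm A play Invest with probability p. Expected payoff against Fight: 0p + 8(1−p) = −8p + 8; against Accommodate: 7p + 4(1−p) = 3p + 4.
Setting these equal: −8p + 8 = 3p + 4 ⇒ −11p = -4 ⇒ p = 4/11, and the value is (-8)·(4/11) + 8 = 56/11.
For Firm B: with q = P(Fight), equating Invest's and Hold's payoffs gives −7q + 7 = 4q + 4 ⇒ q = 3/11.

56/11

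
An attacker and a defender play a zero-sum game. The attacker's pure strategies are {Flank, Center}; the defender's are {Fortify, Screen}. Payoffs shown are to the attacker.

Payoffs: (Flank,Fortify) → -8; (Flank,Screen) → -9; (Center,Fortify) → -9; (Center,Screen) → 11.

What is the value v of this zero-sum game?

Row minima: Flank → -9, Center → -9; maximin = -9.
Column maxima: Fortify → -8, Screen → 11; minimax = -8.
-9 ≠ -8, so there is no saddle point; optimal play is mixed.
Let the attacker play Flank with probability p. Expected payoff against Fortify: (-8)p + (-9)(1−p) = p − 9; against Screen: (-9)p + 11(1−p) = −20p + 11.
Setting these equal: p − 9 = −20p + 11 ⇒ 21p = 20 ⇒ p = 20/21, and the value is (1)·(20/21) − 9 = -169/21.
For the defender: with q = P(Fortify), equating Flank's and Center's payoffs gives q − 9 = −20q + 11 ⇒ q = 20/21.

-169/21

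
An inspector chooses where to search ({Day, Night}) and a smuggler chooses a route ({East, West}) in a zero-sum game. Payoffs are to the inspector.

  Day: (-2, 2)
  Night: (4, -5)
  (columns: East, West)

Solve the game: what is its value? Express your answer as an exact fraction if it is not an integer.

Row minima: Day → -2, Night → -5; maximin = -2.
Column maxima: East → 4, West → 2; minimax = 2.
-2 ≠ 2, so there is no saddle point; optimal play is mixed.
Let the inspector play Day with probability p. Expected payoff against East: (-2)p + 4(1−p) = −6p + 4; against West: 2p + (-5)(1−p) = 7p − 5.
Setting these equal: −6p + 4 = 7p − 5 ⇒ −13p = -9 ⇒ p = 9/13, and the value is (-6)·(9/13) + 4 = -2/13.
For the smuggler: with q = P(East), equating Day's and Night's payoffs gives −4q + 2 = 9q − 5 ⇒ q = 7/13.

-2/13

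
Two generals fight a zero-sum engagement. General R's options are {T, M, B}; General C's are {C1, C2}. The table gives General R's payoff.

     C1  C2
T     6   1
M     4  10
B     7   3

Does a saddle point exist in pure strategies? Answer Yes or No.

No

Row minima: T → 1, M → 4, B → 3; maximin = 4.
Column maxima: C1 → 7, C2 → 10; minimax = 7.
4 ≠ 7, so no pure-strategy equilibrium exists.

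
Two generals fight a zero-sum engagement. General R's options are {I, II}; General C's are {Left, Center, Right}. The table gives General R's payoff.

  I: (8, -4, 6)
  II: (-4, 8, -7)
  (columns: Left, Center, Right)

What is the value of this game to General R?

4/5

Row minima: I → -4, II → -7; maximin = -4.
Column maxima: Left → 8, Center → 8, Right → 6; minimax = 6.
-4 ≠ 6, so there is no saddle point; optimal play is mixed.
Left is strictly dominated by Right (it gives General R strictly more in every row), so General C never plays it.
On the remaining 2×2 (I, II vs Center, Right):
Let General R play I with probability p. Expected payoff against Center: (-4)p + 8(1−p) = −12p + 8; against Right: 6p + (-7)(1−p) = 13p − 7.
Setting these equal: −12p + 8 = 13p − 7 ⇒ −25p = -15 ⇒ p = 3/5, and the value is (-12)·(3/5) + 8 = 4/5.
For General C: with q = P(Center), equating I's and II's payoffs gives −10q + 6 = 15q − 7 ⇒ q = 13/25.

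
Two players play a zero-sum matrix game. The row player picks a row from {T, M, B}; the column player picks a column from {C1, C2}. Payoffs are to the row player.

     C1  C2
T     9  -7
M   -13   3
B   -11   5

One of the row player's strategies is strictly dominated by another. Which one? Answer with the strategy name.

B gives a strictly higher payoff than M against every column: -11 > -13, 5 > 3.
So M is strictly dominated and the row player never plays it.

M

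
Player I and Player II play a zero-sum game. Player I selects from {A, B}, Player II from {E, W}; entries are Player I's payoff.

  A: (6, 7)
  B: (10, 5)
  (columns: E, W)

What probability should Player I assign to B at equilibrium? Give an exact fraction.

1/6

Row minima: A → 6, B → 5; maximin = 6.
Column maxima: E → 10, W → 7; minimax = 7.
6 ≠ 7, so there is no saddle point; optimal play is mixed.
Let Player I play A with probability p. Expected payoff against E: 6p + 10(1−p) = −4p + 10; against W: 7p + 5(1−p) = 2p + 5.
Setting these equal: −4p + 10 = 2p + 5 ⇒ −6p = -5 ⇒ p = 5/6, and the value is (-4)·(5/6) + 10 = 20/3.
For Player II: with q = P(E), equating A's and B's payoffs gives −q + 7 = 5q + 5 ⇒ q = 1/3.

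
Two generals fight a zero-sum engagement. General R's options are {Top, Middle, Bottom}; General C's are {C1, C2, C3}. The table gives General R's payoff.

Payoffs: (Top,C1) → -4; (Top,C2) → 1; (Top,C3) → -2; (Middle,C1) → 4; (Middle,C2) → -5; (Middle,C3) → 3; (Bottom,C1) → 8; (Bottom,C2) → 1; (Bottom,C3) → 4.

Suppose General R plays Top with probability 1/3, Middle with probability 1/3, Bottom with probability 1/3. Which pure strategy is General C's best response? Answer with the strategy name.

C2

If General C plays C1, General R's expected payoff is (1/3)·(-4) + (1/3)·4 + (1/3)·8 = 8/3.
If General C plays C2, General R's expected payoff is (1/3)·1 + (1/3)·(-5) + (1/3)·1 = -1.
If General C plays C3, General R's expected payoff is (1/3)·(-2) + (1/3)·3 + (1/3)·4 = 5/3.
General C minimizes General R's payoff; the smallest is -1, so the best response is C2.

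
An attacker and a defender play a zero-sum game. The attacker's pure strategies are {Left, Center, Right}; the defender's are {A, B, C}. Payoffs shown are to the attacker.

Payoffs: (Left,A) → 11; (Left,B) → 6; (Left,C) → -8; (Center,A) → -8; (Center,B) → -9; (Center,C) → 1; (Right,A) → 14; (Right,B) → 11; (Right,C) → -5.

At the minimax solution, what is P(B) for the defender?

3/13

Row minima: Left → -8, Center → -9, Right → -5; maximin = -5.
Column maxima: A → 14, B → 11, C → 1; minimax = 1.
-5 ≠ 1, so there is no saddle point; optimal play is mixed.
Left is strictly dominated by Right, so the attacker never plays it.
A is strictly dominated by B (it gives the attacker strictly more in every row), so the defender never plays it.
On the remaining 2×2 (Center, Right vs B, C):
Let the attacker play Center with probability p. Expected payoff against B: (-9)p + 11(1−p) = −20p + 11; against C: 1p + (-5)(1−p) = 6p − 5.
Setting these equal: −20p + 11 = 6p − 5 ⇒ −26p = -16 ⇒ p = 8/13, and the value is (-20)·(8/13) + 11 = -17/13.
For the defender: with q = P(B), equating Center's and Right's payoffs gives −10q + 1 = 16q − 5 ⇒ q = 3/13.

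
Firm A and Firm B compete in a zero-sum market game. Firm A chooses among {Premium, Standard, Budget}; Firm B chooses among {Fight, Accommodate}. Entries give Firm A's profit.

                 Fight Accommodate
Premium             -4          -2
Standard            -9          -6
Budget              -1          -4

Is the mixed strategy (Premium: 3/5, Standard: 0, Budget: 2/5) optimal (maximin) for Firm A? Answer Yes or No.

Against Fight this mix gives (3/5)·(-4) + (2/5)·(-1) = -14/5.
Against Accommodate this mix gives (3/5)·(-2) + (2/5)·(-4) = -14/5.
All of Firm B's active replies (Fight, Accommodate) yield -14/5, and no column does worse for Firm A. The mix makes Firm B indifferent and guarantees -14/5, so it is optimal.

Yes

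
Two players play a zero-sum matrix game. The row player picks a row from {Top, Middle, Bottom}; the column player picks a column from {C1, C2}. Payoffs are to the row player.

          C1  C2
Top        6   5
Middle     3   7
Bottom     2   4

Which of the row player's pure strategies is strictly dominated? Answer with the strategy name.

Bottom

Top gives a strictly higher payoff than Bottom against every column: 6 > 2, 5 > 4.
So Bottom is strictly dominated and the row player never plays it.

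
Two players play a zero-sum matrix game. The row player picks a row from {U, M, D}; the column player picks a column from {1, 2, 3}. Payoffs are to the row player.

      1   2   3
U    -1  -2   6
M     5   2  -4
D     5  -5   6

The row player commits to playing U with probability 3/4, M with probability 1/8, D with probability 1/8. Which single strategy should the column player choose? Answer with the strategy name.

2

If the column player plays 1, the row player's expected payoff is (3/4)·(-1) + (1/8)·5 + (1/8)·5 = 1/2.
If the column player plays 2, the row player's expected payoff is (3/4)·(-2) + (1/8)·2 + (1/8)·(-5) = -15/8.
If the column player plays 3, the row player's expected payoff is (3/4)·6 + (1/8)·(-4) + (1/8)·6 = 19/4.
The column player minimizes the row player's payoff; the smallest is -15/8, so the best response is 2.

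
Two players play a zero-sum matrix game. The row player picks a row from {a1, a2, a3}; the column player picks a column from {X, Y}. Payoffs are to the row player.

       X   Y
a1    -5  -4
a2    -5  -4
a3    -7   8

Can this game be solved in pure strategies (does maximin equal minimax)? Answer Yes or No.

Yes

Row minima: a1 → -5, a2 → -5, a3 → -7; maximin = -5.
Column maxima: X → -5, Y → 8; minimax = -5.
maximin = minimax = -5, so a saddle point exists.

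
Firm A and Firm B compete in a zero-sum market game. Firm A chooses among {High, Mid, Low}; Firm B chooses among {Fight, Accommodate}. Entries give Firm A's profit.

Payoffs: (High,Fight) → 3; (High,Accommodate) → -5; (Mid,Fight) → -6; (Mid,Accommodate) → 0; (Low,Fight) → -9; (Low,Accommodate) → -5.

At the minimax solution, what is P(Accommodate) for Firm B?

Row minima: High → -5, Mid → -6, Low → -9; maximin = -5.
Column maxima: Fight → 3, Accommodate → 0; minimax = 0.
-5 ≠ 0, so there is no saddle point; optimal play is mixed.
Low is strictly dominated by Mid, so Firm A never plays it.
On the remaining 2×2 (High, Mid vs Fight, Accommodate):
Let Firm A play High with probability p. Expected payoff against Fight: 3p + (-6)(1−p) = 9p − 6; against Accommodate: (-5)p + 0(1−p) = −5p.
Setting these equal: 9p − 6 = −5p ⇒ 14p = 6 ⇒ p = 3/7, and the value is (9)·(3/7) − 6 = -15/7.
For Firm B: with q = P(Fight), equating High's and Mid's payoffs gives 8q − 5 = −6q ⇒ q = 5/14.

9/14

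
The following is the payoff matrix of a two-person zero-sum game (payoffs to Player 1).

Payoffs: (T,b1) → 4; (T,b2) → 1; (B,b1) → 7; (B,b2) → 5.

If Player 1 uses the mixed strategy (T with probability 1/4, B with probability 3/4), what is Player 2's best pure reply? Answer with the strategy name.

b2

If Player 2 plays b1, Player 1's expected payoff is (1/4)·4 + (3/4)·7 = 25/4.
If Player 2 plays b2, Player 1's expected payoff is (1/4)·1 + (3/4)·5 = 4.
Player 2 minimizes Player 1's payoff; the smallest is 4, so the best response is b2.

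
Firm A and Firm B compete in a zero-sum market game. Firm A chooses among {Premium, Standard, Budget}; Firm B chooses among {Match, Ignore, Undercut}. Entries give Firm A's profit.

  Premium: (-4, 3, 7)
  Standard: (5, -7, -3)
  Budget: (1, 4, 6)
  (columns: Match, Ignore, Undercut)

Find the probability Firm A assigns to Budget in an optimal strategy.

4/5

Row minima: Premium → -4, Standard → -7, Budget → 1; maximin = 1.
Column maxima: Match → 5, Ignore → 4, Undercut → 7; minimax = 4.
1 ≠ 4, so there is no saddle point; optimal play is mixed.
Undercut is strictly dominated by Ignore (it gives Firm A strictly more in every row), so Firm B never plays it.
With Undercut eliminated, Premium is strictly dominated by Budget (Budget gives Firm A strictly more in every remaining column), so Firm A never plays it.
On the remaining 2×2 (Standard, Budget vs Match, Ignore):
Let Firm A play Standard with probability p. Expected payoff against Match: 5p + 1(1−p) = 4p + 1; against Ignore: (-7)p + 4(1−p) = −11p + 4.
Setting these equal: 4p + 1 = −11p + 4 ⇒ 15p = 3 ⇒ p = 1/5, and the value is (4)·(1/5) + 1 = 9/5.
For Firm B: with q = P(Match), equating Standard's and Budget's payoffs gives 12q − 7 = −3q + 4 ⇒ q = 11/15.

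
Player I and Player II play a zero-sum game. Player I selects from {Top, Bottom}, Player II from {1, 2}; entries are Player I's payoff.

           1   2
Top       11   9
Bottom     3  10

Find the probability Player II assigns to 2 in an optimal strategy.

8/9

Row minima: Top → 9, Bottom → 3; maximin = 9.
Column maxima: 1 → 11, 2 → 10; minimax = 10.
9 ≠ 10, so there is no saddle point; optimal play is mixed.
Let Player I play Top with probability p. Expected payoff against 1: 11p + 3(1−p) = 8p + 3; against 2: 9p + 10(1−p) = −p + 10.
Setting these equal: 8p + 3 = −p + 10 ⇒ 9p = 7 ⇒ p = 7/9, and the value is (8)·(7/9) + 3 = 83/9.
For Player II: with q = P(1), equating Top's and Bottom's payoffs gives 2q + 9 = −7q + 10 ⇒ q = 1/9.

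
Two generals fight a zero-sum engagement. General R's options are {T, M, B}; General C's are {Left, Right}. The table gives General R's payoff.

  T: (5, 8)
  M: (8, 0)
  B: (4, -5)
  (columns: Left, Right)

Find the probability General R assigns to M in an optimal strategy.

Row minima: T → 5, M → 0, B → -5; maximin = 5.
Column maxima: Left → 8, Right → 8; minimax = 8.
5 ≠ 8, so there is no saddle point; optimal play is mixed.
B is strictly dominated by T, so General R never plays it.
On the remaining 2×2 (T, M vs Left, Right):
Let General R play T with probability p. Expected payoff against Left: 5p + 8(1−p) = −3p + 8; against Right: 8p + 0(1−p) = 8p.
Setting these equal: −3p + 8 = 8p ⇒ −11p = -8 ⇒ p = 8/11, and the value is (-3)·(8/11) + 8 = 64/11.
For General C: with q = P(Left), equating T's and M's payoffs gives −3q + 8 = 8q ⇒ q = 8/11.

3/11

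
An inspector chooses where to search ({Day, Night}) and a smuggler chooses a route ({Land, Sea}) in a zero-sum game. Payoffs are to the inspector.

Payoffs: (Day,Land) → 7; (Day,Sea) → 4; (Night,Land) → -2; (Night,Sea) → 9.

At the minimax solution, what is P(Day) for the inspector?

11/14

Row minima: Day → 4, Night → -2; maximin = 4.
Column maxima: Land → 7, Sea → 9; minimax = 7.
4 ≠ 7, so there is no saddle point; optimal play is mixed.
Let the inspector play Day with probability p. Expected payoff against Land: 7p + (-2)(1−p) = 9p − 2; against Sea: 4p + 9(1−p) = −5p + 9.
Setting these equal: 9p − 2 = −5p + 9 ⇒ 14p = 11 ⇒ p = 11/14, and the value is (9)·(11/14) − 2 = 71/14.
For the smuggler: with q = P(Land), equating Day's and Night's payoffs gives 3q + 4 = −11q + 9 ⇒ q = 5/14.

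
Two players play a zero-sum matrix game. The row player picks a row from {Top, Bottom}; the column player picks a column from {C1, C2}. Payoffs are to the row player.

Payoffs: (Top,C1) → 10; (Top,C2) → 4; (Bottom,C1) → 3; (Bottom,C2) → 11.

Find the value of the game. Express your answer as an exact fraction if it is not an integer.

Row minima: Top → 4, Bottom → 3; maximin = 4.
Column maxima: C1 → 10, C2 → 11; minimax = 10.
4 ≠ 10, so there is no saddle point; optimal play is mixed.
Let the row player play Top with probability p. Expected payoff against C1: 10p + 3(1−p) = 7p + 3; against C2: 4p + 11(1−p) = −7p + 11.
Setting these equal: 7p + 3 = −7p + 11 ⇒ 14p = 8 ⇒ p = 4/7, and the value is (7)·(4/7) + 3 = 7.
For the column player: with q = P(C1), equating Top's and Bottom's payoffs gives 6q + 4 = −8q + 11 ⇒ q = 1/2.

7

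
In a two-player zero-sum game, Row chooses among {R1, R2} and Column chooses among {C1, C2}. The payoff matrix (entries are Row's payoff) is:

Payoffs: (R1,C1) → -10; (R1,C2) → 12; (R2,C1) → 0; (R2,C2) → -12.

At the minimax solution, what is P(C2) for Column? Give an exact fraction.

5/17

Row minima: R1 → -10, R2 → -12; maximin = -10.
Column maxima: C1 → 0, C2 → 12; minimax = 0.
-10 ≠ 0, so there is no saddle point; optimal play is mixed.
Let Row play R1 with probability p. Expected payoff against C1: (-10)p + 0(1−p) = −10p; against C2: 12p + (-12)(1−p) = 24p − 12.
Setting these equal: −10p = 24p − 12 ⇒ −34p = -12 ⇒ p = 6/17, and the value is (-10)·(6/17) = -60/17.
For Column: with q = P(C1), equating R1's and R2's payoffs gives −22q + 12 = 12q − 12 ⇒ q = 12/17.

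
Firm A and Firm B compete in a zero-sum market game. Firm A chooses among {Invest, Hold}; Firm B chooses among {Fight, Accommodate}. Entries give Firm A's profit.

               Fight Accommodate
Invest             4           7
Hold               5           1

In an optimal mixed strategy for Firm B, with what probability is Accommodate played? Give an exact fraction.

1/7

Row minima: Invest → 4, Hold → 1; maximin = 4.
Column maxima: Fight → 5, Accommodate → 7; minimax = 5.
4 ≠ 5, so there is no saddle point; optimal play is mixed.
Let Firm A play Invest with probability p. Expected payoff against Fight: 4p + 5(1−p) = −p + 5; against Accommodate: 7p + 1(1−p) = 6p + 1.
Setting these equal: −p + 5 = 6p + 1 ⇒ −7p = -4 ⇒ p = 4/7, and the value is (-1)·(4/7) + 5 = 31/7.
For Firm B: with q = P(Fight), equating Invest's and Hold's payoffs gives −3q + 7 = 4q + 1 ⇒ q = 6/7.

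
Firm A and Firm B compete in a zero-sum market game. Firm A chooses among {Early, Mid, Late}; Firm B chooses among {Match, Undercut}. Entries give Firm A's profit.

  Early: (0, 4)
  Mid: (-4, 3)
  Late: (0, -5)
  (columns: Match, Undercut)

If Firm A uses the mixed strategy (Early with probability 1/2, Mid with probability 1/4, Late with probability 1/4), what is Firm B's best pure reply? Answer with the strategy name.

Match

If Firm B plays Match, Firm A's expected payoff is (1/2)·0 + (1/4)·(-4) + (1/4)·0 = -1.
If Firm B plays Undercut, Firm A's expected payoff is (1/2)·4 + (1/4)·3 + (1/4)·(-5) = 3/2.
Firm B minimizes Firm A's payoff; the smallest is -1, so the best response is Match.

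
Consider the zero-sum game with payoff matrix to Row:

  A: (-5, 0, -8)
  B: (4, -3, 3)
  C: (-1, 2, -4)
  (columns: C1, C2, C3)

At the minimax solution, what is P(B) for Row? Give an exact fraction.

Row minima: A → -8, B → -3, C → -4; maximin = -3.
Column maxima: C1 → 4, C2 → 2, C3 → 3; minimax = 2.
-3 ≠ 2, so there is no saddle point; optimal play is mixed.
A is strictly dominated by C, so Row never plays it.
C1 is strictly dominated by C3 (it gives Row strictly more in every row), so Column never plays it.
On the remaining 2×2 (B, C vs C2, C3):
Let Row play B with probability p. Expected payoff against C2: (-3)p + 2(1−p) = −5p + 2; against C3: 3p + (-4)(1−p) = 7p − 4.
Setting these equal: −5p + 2 = 7p − 4 ⇒ −12p = -6 ⇒ p = 1/2, and the value is (-5)·(1/2) + 2 = -1/2.
For Column: with q = P(C2), equating B's and C's payoffs gives −6q + 3 = 6q − 4 ⇒ q = 7/12.

1/2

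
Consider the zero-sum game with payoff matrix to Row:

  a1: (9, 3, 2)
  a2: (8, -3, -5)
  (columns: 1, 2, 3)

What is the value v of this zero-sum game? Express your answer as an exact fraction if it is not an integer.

Row minima: a1 → 2, a2 → -5; maximin = 2.
Column maxima: 1 → 9, 2 → 3, 3 → 2; minimax = 2.
Since maximin = minimax = 2, there is a saddle point and the value is 2.

2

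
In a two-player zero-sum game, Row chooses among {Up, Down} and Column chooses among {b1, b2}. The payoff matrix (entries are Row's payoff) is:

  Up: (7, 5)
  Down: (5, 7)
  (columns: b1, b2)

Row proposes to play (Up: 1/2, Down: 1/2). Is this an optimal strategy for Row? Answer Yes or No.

Yes

Against b1 this mix gives (1/2)·7 + (1/2)·5 = 6.
Against b2 this mix gives (1/2)·5 + (1/2)·7 = 6.
All of Column's active replies (b1, b2) yield 6, and no column does worse for Row. The mix makes Column indifferent and guarantees 6, so it is optimal.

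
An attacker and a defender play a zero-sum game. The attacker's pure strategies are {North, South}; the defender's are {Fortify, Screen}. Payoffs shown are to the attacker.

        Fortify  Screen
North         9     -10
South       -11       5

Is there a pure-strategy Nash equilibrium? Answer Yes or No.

Row minima: North → -10, South → -11; maximin = -10.
Column maxima: Fortify → 9, Screen → 5; minimax = 5.
-10 ≠ 5, so no pure-strategy equilibrium exists.

No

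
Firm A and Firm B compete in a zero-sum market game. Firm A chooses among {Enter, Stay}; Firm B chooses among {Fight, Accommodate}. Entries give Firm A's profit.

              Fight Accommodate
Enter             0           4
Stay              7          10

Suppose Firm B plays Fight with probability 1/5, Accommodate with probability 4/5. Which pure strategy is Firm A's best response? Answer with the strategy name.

Expected payoff of Enter: (1/5)·0 + (4/5)·4 = 16/5.
Expected payoff of Stay: (1/5)·7 + (4/5)·10 = 47/5.
The largest is 47/5, so Firm A's best response is Stay.

Stay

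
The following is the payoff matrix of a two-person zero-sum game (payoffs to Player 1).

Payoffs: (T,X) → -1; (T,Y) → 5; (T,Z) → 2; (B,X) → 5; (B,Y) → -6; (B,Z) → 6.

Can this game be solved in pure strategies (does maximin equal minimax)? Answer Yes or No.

Row minima: T → -1, B → -6; maximin = -1.
Column maxima: X → 5, Y → 5, Z → 6; minimax = 5.
-1 ≠ 5, so no pure-strategy equilibrium exists.

No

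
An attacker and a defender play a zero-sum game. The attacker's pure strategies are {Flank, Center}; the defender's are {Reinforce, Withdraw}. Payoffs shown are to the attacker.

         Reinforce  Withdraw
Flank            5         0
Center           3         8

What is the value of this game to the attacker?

Row minima: Flank → 0, Center → 3; maximin = 3.
Column maxima: Reinforce → 5, Withdraw → 8; minimax = 5.
3 ≠ 5, so there is no saddle point; optimal play is mixed.
Let the attacker play Flank with probability p. Expected payoff against Reinforce: 5p + 3(1−p) = 2p + 3; against Withdraw: 0p + 8(1−p) = −8p + 8.
Setting these equal: 2p + 3 = −8p + 8 ⇒ 10p = 5 ⇒ p = 1/2, and the value is (2)·(1/2) + 3 = 4.
For the defender: with q = P(Reinforce), equating Flank's and Center's payoffs gives 5q = −5q + 8 ⇒ q = 4/5.

4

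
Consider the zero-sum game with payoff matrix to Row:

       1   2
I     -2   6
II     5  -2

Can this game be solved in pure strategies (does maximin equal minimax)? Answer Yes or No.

Row minima: I → -2, II → -2; maximin = -2.
Column maxima: 1 → 5, 2 → 6; minimax = 5.
-2 ≠ 5, so no pure-strategy equilibrium exists.

No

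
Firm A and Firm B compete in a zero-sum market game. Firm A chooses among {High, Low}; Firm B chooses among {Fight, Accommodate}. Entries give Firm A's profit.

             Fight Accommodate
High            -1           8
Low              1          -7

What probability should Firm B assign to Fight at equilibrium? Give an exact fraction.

15/17

Row minima: High → -1, Low → -7; maximin = -1.
Column maxima: Fight → 1, Accommodate → 8; minimax = 1.
-1 ≠ 1, so there is no saddle point; optimal play is mixed.
Let Firm A play High with probability p. Expected payoff against Fight: (-1)p + 1(1−p) = −2p + 1; against Accommodate: 8p + (-7)(1−p) = 15p − 7.
Setting these equal: −2p + 1 = 15p − 7 ⇒ −17p = -8 ⇒ p = 8/17, and the value is (-2)·(8/17) + 1 = 1/17.
For Firm B: with q = P(Fight), equating High's and Low's payoffs gives −9q + 8 = 8q − 7 ⇒ q = 15/17.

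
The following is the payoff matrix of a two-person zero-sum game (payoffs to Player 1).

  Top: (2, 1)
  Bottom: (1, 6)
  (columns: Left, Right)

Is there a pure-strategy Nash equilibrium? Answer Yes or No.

No

Row minima: Top → 1, Bottom → 1; maximin = 1.
Column maxima: Left → 2, Right → 6; minimax = 2.
1 ≠ 2, so no pure-strategy equilibrium exists.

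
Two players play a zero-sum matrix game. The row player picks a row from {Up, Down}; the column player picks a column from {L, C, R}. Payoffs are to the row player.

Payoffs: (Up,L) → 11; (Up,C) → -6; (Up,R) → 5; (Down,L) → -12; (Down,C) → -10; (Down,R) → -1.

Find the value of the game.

-6

Row minima: Up → -6, Down → -12; maximin = -6.
Column maxima: L → 11, C → -6, R → 5; minimax = -6.
Since maximin = minimax = -6, there is a saddle point and the value is -6.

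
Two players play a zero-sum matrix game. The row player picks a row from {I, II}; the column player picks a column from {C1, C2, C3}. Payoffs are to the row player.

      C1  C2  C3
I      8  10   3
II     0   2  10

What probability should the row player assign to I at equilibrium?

Row minima: I → 3, II → 0; maximin = 3.
Column maxima: C1 → 8, C2 → 10, C3 → 10; minimax = 8.
3 ≠ 8, so there is no saddle point; optimal play is mixed.
C2 is strictly dominated by C1 (it gives the row player strictly more in every row), so the column player never plays it.
On the remaining 2×2 (I, II vs C1, C3):
Let the row player play I with probability p. Expected payoff against C1: 8p + 0(1−p) = 8p; against C3: 3p + 10(1−p) = −7p + 10.
Setting these equal: 8p = −7p + 10 ⇒ 15p = 10 ⇒ p = 2/3, and the value is (8)·(2/3) = 16/3.
For the column player: with q = P(C1), equating I's and II's payoffs gives 5q + 3 = −10q + 10 ⇒ q = 7/15.

2/3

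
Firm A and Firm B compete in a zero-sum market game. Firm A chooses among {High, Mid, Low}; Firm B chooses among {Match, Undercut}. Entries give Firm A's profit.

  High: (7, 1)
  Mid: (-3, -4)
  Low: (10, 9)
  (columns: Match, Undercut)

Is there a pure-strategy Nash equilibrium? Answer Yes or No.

Row minima: High → 1, Mid → -4, Low → 9; maximin = 9.
Column maxima: Match → 10, Undercut → 9; minimax = 9.
maximin = minimax = 9, so a saddle point exists.

Yes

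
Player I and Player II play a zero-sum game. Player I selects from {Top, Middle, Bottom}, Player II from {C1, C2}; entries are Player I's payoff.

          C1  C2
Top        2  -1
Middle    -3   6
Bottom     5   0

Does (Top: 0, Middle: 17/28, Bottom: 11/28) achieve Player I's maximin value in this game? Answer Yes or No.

No

Against C1 this mix gives (17/28)·(-3) + (11/28)·5 = 1/7.
Against C2 this mix gives (17/28)·6 + (11/28)·0 = 51/14.
Player II will play C1, holding Player I to 1/7. Shifting weight toward the row that does better against C1 would raise this floor (the equalizing mix achieves 15/7 against both C1 and C2), so the proposed strategy is not optimal.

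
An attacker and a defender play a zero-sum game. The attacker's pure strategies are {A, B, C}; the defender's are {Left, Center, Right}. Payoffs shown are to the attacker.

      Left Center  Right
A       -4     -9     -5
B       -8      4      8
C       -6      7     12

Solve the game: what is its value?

Row minima: A → -9, B → -8, C → -6; maximin = -6.
Column maxima: Left → -4, Center → 7, Right → 12; minimax = -4.
-6 ≠ -4, so there is no saddle point; optimal play is mixed.
B is strictly dominated by C, so the attacker never plays it.
Right is strictly dominated by Center (it gives the attacker strictly more in every row), so the defender never plays it.
On the remaining 2×2 (A, C vs Left, Center):
Let the attacker play A with probability p. Expected payoff against Left: (-4)p + (-6)(1−p) = 2p − 6; against Center: (-9)p + 7(1−p) = −16p + 7.
Setting these equal: 2p − 6 = −16p + 7 ⇒ 18p = 13 ⇒ p = 13/18, and the value is (2)·(13/18) − 6 = -41/9.
For the defender: with q = P(Left), equating A's and C's payoffs gives 5q − 9 = −13q + 7 ⇒ q = 8/9.

-41/9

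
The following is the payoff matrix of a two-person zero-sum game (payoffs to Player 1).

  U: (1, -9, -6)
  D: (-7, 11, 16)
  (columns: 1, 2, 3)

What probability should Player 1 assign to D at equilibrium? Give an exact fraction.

Row minima: U → -9, D → -7; maximin = -7.
Column maxima: 1 → 1, 2 → 11, 3 → 16; minimax = 1.
-7 ≠ 1, so there is no saddle point; optimal play is mixed.
3 is strictly dominated by 2 (it gives Player 1 strictly more in every row), so Player 2 never plays it.
On the remaining 2×2 (U, D vs 1, 2):
Let Player 1 play U with probability p. Expected payoff against 1: 1p + (-7)(1−p) = 8p − 7; against 2: (-9)p + 11(1−p) = −20p + 11.
Setting these equal: 8p − 7 = −20p + 11 ⇒ 28p = 18 ⇒ p = 9/14, and the value is (8)·(9/14) − 7 = -13/7.
For Player 2: with q = P(1), equating U's and D's payoffs gives 10q − 9 = −18q + 11 ⇒ q = 5/7.

5/14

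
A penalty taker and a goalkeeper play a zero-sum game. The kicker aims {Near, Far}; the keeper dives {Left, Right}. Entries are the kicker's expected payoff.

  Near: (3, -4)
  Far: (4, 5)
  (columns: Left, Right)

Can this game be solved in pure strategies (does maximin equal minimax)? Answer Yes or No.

Row minima: Near → -4, Far → 4; maximin = 4.
Column maxima: Left → 4, Right → 5; minimax = 4.
maximin = minimax = 4, so a saddle point exists.

Yes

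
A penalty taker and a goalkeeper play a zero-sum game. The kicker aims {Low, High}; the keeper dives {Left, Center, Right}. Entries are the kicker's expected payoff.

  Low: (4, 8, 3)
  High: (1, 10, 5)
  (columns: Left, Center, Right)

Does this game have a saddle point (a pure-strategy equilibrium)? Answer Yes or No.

No

Row minima: Low → 3, High → 1; maximin = 3.
Column maxima: Left → 4, Center → 10, Right → 5; minimax = 4.
3 ≠ 4, so no pure-strategy equilibrium exists.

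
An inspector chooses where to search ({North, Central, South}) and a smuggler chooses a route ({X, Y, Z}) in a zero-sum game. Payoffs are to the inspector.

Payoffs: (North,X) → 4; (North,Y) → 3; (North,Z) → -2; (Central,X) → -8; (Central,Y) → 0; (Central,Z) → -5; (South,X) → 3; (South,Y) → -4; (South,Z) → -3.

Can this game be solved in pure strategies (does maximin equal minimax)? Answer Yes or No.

Yes

Row minima: North → -2, Central → -8, South → -4; maximin = -2.
Column maxima: X → 4, Y → 3, Z → -2; minimax = -2.
maximin = minimax = -2, so a saddle point exists.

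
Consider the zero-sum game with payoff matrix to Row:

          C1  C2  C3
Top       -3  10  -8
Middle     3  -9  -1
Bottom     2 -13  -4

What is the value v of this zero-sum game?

Row minima: Top → -8, Middle → -9, Bottom → -13; maximin = -8.
Column maxima: C1 → 3, C2 → 10, C3 → -1; minimax = -1.
-8 ≠ -1, so there is no saddle point; optimal play is mixed.
Bottom is strictly dominated by Middle, so Row never plays it.
C1 is strictly dominated by C3 (it gives Row strictly more in every row), so Column never plays it.
On the remaining 2×2 (Top, Middle vs C2, C3):
Let Row play Top with probability p. Expected payoff against C2: 10p + (-9)(1−p) = 19p − 9; against C3: (-8)p + (-1)(1−p) = −7p − 1.
Setting these equal: 19p − 9 = −7p − 1 ⇒ 26p = 8 ⇒ p = 4/13, and the value is (19)·(4/13) − 9 = -41/13.
For Column: with q = P(C2), equating Top's and Middle's payoffs gives 18q − 8 = −8q − 1 ⇒ q = 7/26.

-41/13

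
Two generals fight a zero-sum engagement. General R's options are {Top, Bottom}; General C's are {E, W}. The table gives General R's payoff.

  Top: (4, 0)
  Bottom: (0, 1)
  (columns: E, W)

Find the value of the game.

4/5

Row minima: Top → 0, Bottom → 0; maximin = 0.
Column maxima: E → 4, W → 1; minimax = 1.
0 ≠ 1, so there is no saddle point; optimal play is mixed.
Let General R play Top with probability p. Expected payoff against E: 4p + 0(1−p) = 4p; against W: 0p + 1(1−p) = −p + 1.
Setting these equal: 4p = −p + 1 ⇒ 5p = 1 ⇒ p = 1/5, and the value is (4)·(1/5) = 4/5.
For General C: with q = P(E), equating Top's and Bottom's payoffs gives 4q = −q + 1 ⇒ q = 1/5.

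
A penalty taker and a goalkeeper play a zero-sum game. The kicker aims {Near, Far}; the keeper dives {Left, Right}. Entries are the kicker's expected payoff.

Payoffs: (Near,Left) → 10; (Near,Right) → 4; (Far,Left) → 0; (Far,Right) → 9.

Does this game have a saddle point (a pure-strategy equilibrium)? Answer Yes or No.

Row minima: Near → 4, Far → 0; maximin = 4.
Column maxima: Left → 10, Right → 9; minimax = 9.
4 ≠ 9, so no pure-strategy equilibrium exists.

No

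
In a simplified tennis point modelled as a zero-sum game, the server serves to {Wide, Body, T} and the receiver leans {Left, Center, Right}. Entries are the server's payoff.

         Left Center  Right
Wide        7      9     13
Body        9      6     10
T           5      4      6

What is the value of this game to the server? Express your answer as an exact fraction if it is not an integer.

Row minima: Wide → 7, Body → 6, T → 4; maximin = 7.
Column maxima: Left → 9, Center → 9, Right → 13; minimax = 9.
7 ≠ 9, so there is no saddle point; optimal play is mixed.
T is strictly dominated by Wide, so the server never plays it.
Right is strictly dominated by Left (it gives the server strictly more in every row), so the receiver never plays it.
On the remaining 2×2 (Wide, Body vs Left, Center):
Let the server play Wide with probability p. Expected payoff against Left: 7p + 9(1−p) = −2p + 9; against Center: 9p + 6(1−p) = 3p + 6.
Setting these equal: −2p + 9 = 3p + 6 ⇒ −5p = -3 ⇒ p = 3/5, and the value is (-2)·(3/5) + 9 = 39/5.
For the receiver: with q = P(Left), equating Wide's and Body's payoffs gives −2q + 9 = 3q + 6 ⇒ q = 3/5.

39/5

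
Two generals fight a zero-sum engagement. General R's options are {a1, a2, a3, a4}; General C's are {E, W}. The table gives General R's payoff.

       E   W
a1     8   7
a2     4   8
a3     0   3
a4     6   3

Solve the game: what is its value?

36/5

Row minima: a1 → 7, a2 → 4, a3 → 0, a4 → 3; maximin = 7.
Column maxima: E → 8, W → 8; minimax = 8.
7 ≠ 8, so there is no saddle point; optimal play is mixed.
a3 is strictly dominated by a1, so General R never plays it.
a4 is strictly dominated by a1, so General R never plays it.
On the remaining 2×2 (a1, a2 vs E, W):
Let General R play a1 with probability p. Expected payoff against E: 8p + 4(1−p) = 4p + 4; against W: 7p + 8(1−p) = −p + 8.
Setting these equal: 4p + 4 = −p + 8 ⇒ 5p = 4 ⇒ p = 4/5, and the value is (4)·(4/5) + 4 = 36/5.
For General C: with q = P(E), equating a1's and a2's payoffs gives q + 7 = −4q + 8 ⇒ q = 1/5.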